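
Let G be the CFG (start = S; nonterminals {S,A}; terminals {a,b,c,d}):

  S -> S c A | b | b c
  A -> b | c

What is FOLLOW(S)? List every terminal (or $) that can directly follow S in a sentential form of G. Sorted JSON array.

FIRST iteration:
iter 1:
  A via A→b: +{b}
  A via A→c: +{c}
  S via S→b: +{b}
  FIRST(S)={b}  FIRST(A)={b,c}
iter 2: — fixpoint
  FIRST(S)={b}  FIRST(A)={b,c}

Compute FOLLOW by fixpoint:
FOLLOW(S) := {$}
pass 1:
  S→S c A: FOLLOW(S) ⊇ FIRST(c) = {c}; new: +{c}
  S→S c A: FOLLOW(A) ⊇ FOLLOW(S) ⊇ {$,c}; new: +{$,c}
  S: {$,c}  A: {$,c}
pass 2: (stable)
  S: {$,c}  A: {$,c}

FOLLOW(S) = ["$", "c"]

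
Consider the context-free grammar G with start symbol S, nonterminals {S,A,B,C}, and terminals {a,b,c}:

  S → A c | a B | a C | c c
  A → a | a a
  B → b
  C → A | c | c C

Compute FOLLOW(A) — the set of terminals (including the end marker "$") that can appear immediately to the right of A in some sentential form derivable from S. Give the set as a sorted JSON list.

FIRST iteration:
round 1:
  A via A→a: +{a}
  B via B→b: +{b}
  C via C→A: +{a}
  C via C→c: +{c}
  S via S→A c: +{a}
  S via S→c c: +{c}
  FIRST[S]={a,c}  FIRST[A]={a}  FIRST[B]={b}  FIRST[C]={a,c}
round 2: done
  FIRST[S]={a,c}  FIRST[A]={a}  FIRST[B]={b}  FIRST[C]={a,c}

FOLLOW iteration:
FOLLOW(S) := {$}
[1]
  S→A c: FOLLOW(A) ⊇ FIRST(c) = {c}; new: +{c}
  S→a B: FOLLOW(B) ⊇ FOLLOW(S) ⊇ {$}; new: +{$}
  S→a C: FOLLOW(C) ⊇ FOLLOW(S) ⊇ {$}; new: +{$}
  FOLLOW(S)={$}  FOLLOW(A)={c}  FOLLOW(B)={$}  FOLLOW(C)={$}
[2]
  C→A: FOLLOW(A) ⊇ FOLLOW(C) ⊇ {$}; new: +{$}
  FOLLOW(S)={$}  FOLLOW(A)={$,c}  FOLLOW(B)={$}  FOLLOW(C)={$}
[3] (no change)
  FOLLOW(S)={$}  FOLLOW(A)={$,c}  FOLLOW(B)={$}  FOLLOW(C)={$}

FOLLOW(A) = ["$", "c"]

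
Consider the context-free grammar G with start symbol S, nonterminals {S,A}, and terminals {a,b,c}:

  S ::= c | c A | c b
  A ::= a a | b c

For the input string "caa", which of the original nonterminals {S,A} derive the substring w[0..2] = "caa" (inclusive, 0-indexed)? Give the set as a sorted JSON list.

CNF form of G:
  S -> T2 A | T2 T1 | c
  A -> T0 T0 | T1 T2
  T0 -> a
  T1 -> b
  T2 -> c

CYK fill — only the sub-triangle for w[0..2]:
  T[0,0] 'c' = {S,T2}  orig:{S}
  T[1,1] 'a' = {T0}  orig:{}
  T[2,2] 'a' = {T0}  orig:{}
  T[0,1] 'ca' = ∅
  T[1,2] 'aa' = {A}
  T[0,2] 'caa' = {S}

Original NTs in T[0,2] deriving "caa": ["S"]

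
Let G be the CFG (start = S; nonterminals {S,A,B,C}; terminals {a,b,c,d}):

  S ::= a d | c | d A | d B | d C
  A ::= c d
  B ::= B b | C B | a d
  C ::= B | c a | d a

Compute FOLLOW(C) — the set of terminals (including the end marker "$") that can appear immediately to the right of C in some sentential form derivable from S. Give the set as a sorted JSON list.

FIRST iteration:
round 1:
  A via A→c d: +{c}
  B via B→a d: +{a}
  C via C→B: +{a}
  C via C→c a: +{c}
  C via C→d a: +{d}
  S via S→a d: +{a}
  S via S→c: +{c}
  S via S→d A: +{d}
  S: {a,c,d}  A: {c}  B: {a}  C: {a,c,d}
round 2:
  B via B→C B: +{c,d}
  S: {a,c,d}  A: {c}  B: {a,c,d}  C: {a,c,d}
round 3: done
  S: {a,c,d}  A: {c}  B: {a,c,d}  C: {a,c,d}

FOLLOW iteration:
initialize: $ ∈ FOLLOW(S)
[1]
  B→B b: FOLLOW(B) ⊇ FIRST(b) = {b}; new: +{b}
  B→C B: FOLLOW(C) ⊇ FIRST(B) = {a,c,d}; new: +{a,c,d}
  C→B: FOLLOW(B) ⊇ FOLLOW(C) ⊇ {a,c,d}; new: +{a,c,d}
  S→d A: FOLLOW(A) ⊇ FOLLOW(S) ⊇ {$}; new: +{$}
  S→d B: FOLLOW(B) ⊇ FOLLOW(S) ⊇ {$}; new: +{$}
  S→d C: FOLLOW(C) ⊇ FOLLOW(S) ⊇ {$}; new: +{$}
  FOLLOW(S)={$}  FOLLOW(A)={$}  FOLLOW(B)={$,a,b,c,d}  FOLLOW(C)={$,a,c,d}
[2] (stable)
  FOLLOW(S)={$}  FOLLOW(A)={$}  FOLLOW(B)={$,a,b,c,d}  FOLLOW(C)={$,a,c,d}

FOLLOW(C) = ["$", "a", "c", "d"]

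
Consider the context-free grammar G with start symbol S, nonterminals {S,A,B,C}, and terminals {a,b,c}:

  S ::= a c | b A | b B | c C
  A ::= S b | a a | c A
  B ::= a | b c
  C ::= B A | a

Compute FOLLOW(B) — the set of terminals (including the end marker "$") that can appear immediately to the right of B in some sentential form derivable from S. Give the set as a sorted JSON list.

FIRST sets, iterate to fixpoint:
iter 1:
  A via A→a a: +{a}
  A via A→c A: +{c}
  B via B→a: +{a}
  B via B→b c: +{b}
  C via C→B A: +{a,b}
  S via S→a c: +{a}
  S via S→b A: +{b}
  S via S→c C: +{c}
  S: {a,b,c}  A: {a,c}  B: {a,b}  C: {a,b}
iter 2:
  A via A→S b: +{b}
  S: {a,b,c}  A: {a,b,c}  B: {a,b}  C: {a,b}
iter 3: — fixpoint
  S: {a,b,c}  A: {a,b,c}  B: {a,b}  C: {a,b}

FOLLOW sets:
initialize: $ ∈ FOLLOW(S)
pass 1:
  A→S b: FOLLOW(S) ⊇ FIRST(b) = {b}; new: +{b}
  C→B A: FOLLOW(B) ⊇ FIRST(A) = {a,b,c}; new: +{a,b,c}
  S→b A: FOLLOW(A) ⊇ FOLLOW(S) ⊇ {$,b}; new: +{$,b}
  S→b B: FOLLOW(B) ⊇ FOLLOW(S) ⊇ {$,b}; new: +{$}
  S→c C: FOLLOW(C) ⊇ FOLLOW(S) ⊇ {$,b}; new: +{$,b}
  FOLLOW[S]={$,b}  FOLLOW[A]={$,b}  FOLLOW[B]={$,a,b,c}  FOLLOW[C]={$,b}
pass 2: (no change)
  FOLLOW[S]={$,b}  FOLLOW[A]={$,b}  FOLLOW[B]={$,a,b,c}  FOLLOW[C]={$,b}

FOLLOW(B) = ["$", "a", "b", "c"]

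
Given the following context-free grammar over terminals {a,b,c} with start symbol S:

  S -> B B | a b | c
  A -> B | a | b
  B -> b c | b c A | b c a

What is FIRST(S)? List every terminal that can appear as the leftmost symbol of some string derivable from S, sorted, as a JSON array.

FIRST iteration:
iter 1:
  A via A→a: +{a}
  A via A→b: +{b}
  B via B→b c: +{b}
  S via S→B B: +{b}
  S via S→a b: +{a}
  S via S→c: +{c}
  FIRST(S)={a,b,c}  FIRST(A)={a,b}  FIRST(B)={b}
iter 2: — fixpoint
  FIRST(S)={a,b,c}  FIRST(A)={a,b}  FIRST(B)={b}

FIRST(S) = ["a", "b", "c"]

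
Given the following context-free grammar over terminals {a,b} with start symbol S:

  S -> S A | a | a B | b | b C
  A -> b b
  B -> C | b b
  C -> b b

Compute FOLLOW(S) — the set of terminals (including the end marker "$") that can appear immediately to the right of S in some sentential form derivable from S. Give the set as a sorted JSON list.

FIRST sets, iterate to fixpoint:
iter 1:
  A via A→b b: +{b}
  B via B→b b: +{b}
  C via C→b b: +{b}
  S via S→a: +{a}
  S via S→b: +{b}
  S: {a,b}  A: {b}  B: {b}  C: {b}
iter 2: — fixpoint
  S: {a,b}  A: {b}  B: {b}  C: {b}

FOLLOW iteration:
FOLLOW(S) := {$}
iter 1:
  S→S A: FOLLOW(S) ⊇ FIRST(A) = {b}; new: +{b}
  S→S A: FOLLOW(A) ⊇ FOLLOW(S) ⊇ {$,b}; new: +{$,b}
  S→a B: FOLLOW(B) ⊇ FOLLOW(S) ⊇ {$,b}; new: +{$,b}
  S→b C: FOLLOW(C) ⊇ FOLLOW(S) ⊇ {$,b}; new: +{$,b}
  FOLLOW[S]={$,b}  FOLLOW[A]={$,b}  FOLLOW[B]={$,b}  FOLLOW[C]={$,b}
iter 2: done
  FOLLOW[S]={$,b}  FOLLOW[A]={$,b}  FOLLOW[B]={$,b}  FOLLOW[C]={$,b}

FOLLOW(S) = ["$", "b"]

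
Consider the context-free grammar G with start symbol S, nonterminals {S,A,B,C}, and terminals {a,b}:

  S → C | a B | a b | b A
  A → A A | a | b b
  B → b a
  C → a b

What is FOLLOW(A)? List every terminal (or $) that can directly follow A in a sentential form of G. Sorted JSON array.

FIRST iteration:
[1]
  A via A→a: +{a}
  A via A→b b: +{b}
  B via B→b a: +{b}
  C via C→a b: +{a}
  S via S→C: +{a}
  S via S→b A: +{b}
  FIRST(S)={a,b}  FIRST(A)={a,b}  FIRST(B)={b}  FIRST(C)={a}
[2] done
  FIRST(S)={a,b}  FIRST(A)={a,b}  FIRST(B)={b}  FIRST(C)={a}

FOLLOW iteration:
seed FOLLOW(S) with $
iter 1:
  A→A A: FOLLOW(A) ⊇ FIRST(A) = {a,b}; new: +{a,b}
  S→C: FOLLOW(C) ⊇ FOLLOW(S) ⊇ {$}; new: +{$}
  S→a B: FOLLOW(B) ⊇ FOLLOW(S) ⊇ {$}; new: +{$}
  S→b A: FOLLOW(A) ⊇ FOLLOW(S) ⊇ {$}; new: +{$}
  S: {$}  A: {$,a,b}  B: {$}  C: {$}
iter 2: (no change)
  S: {$}  A: {$,a,b}  B: {$}  C: {$}

FOLLOW(A) = ["$", "a", "b"]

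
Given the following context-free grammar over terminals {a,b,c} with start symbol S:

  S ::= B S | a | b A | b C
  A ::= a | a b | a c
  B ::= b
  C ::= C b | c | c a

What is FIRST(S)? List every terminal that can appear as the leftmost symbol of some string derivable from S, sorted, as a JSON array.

FIRST sets, iterate to fixpoint:
round 1:
  A via A→a: +{a}
  B via B→b: +{b}
  C via C→c: +{c}
  S via S→B S: +{b}
  S via S→a: +{a}
  FIRST(S)={a,b}  FIRST(A)={a}  FIRST(B)={b}  FIRST(C)={c}
round 2: (stable)
  FIRST(S)={a,b}  FIRST(A)={a}  FIRST(B)={b}  FIRST(C)={c}

FIRST(S) = ["a", "b"]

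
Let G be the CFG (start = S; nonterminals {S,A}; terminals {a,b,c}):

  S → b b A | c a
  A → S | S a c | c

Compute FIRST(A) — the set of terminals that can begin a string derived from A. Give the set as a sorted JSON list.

FIRST sets, iterate to fixpoint:
[1]
  A via A→c: +{c}
  S via S→b b A: +{b}
  S via S→c a: +{c}
  FIRST[S]={b,c}  FIRST[A]={c}
[2]
  A via A→S: +{b}
  FIRST[S]={b,c}  FIRST[A]={b,c}
[3] done
  FIRST[S]={b,c}  FIRST[A]={b,c}

FIRST(A) = ["b", "c"]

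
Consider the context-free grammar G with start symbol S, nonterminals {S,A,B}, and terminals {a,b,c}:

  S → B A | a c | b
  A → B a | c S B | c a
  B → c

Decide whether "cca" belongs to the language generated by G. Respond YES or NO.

CNF form of G:
  S -> B A | T0 T1 | b
  A -> B T0 | T1 T0 | T1 X2
  B -> c
  T0 -> a
  T1 -> c
  X2 -> S B

CYK fill:
  cell(0,0) c: {B,T1}  orig:{B}
  cell(1,1) c: {B,T1}  orig:{B}
  cell(2,2) a: {T0}  orig:{}
  cell(0,1) cc: ∅
  cell(1,2) ca: {A}
  cell(0,2) cca: {S}

S ∈ T[0,2] ⇒ YES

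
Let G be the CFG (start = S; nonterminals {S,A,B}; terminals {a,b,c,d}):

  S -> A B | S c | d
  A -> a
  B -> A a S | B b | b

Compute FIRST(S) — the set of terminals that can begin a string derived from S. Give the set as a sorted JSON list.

Compute FIRST by fixpoint:
round 1:
  A via A→a: +{a}
  B via B→A a S: +{a}
  B via B→b: +{b}
  S via S→A B: +{a}
  S via S→d: +{d}
  FIRST(S)={a,d}  FIRST(A)={a}  FIRST(B)={a,b}
round 2: (stable)
  FIRST(S)={a,d}  FIRST(A)={a}  FIRST(B)={a,b}

FIRST(S) = ["a", "d"]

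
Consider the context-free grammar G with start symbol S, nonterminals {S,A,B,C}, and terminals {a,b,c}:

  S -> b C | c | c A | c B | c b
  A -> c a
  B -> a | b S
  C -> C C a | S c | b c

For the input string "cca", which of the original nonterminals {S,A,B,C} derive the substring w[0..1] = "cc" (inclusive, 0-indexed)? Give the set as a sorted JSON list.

Convert to CNF:
  S -> T0 A | T0 B | T0 T2 | T2 C | c
  A -> T0 T1
  B -> T2 S | a
  C -> C X3 | S T0 | T2 T0
  T0 -> c
  T1 -> a
  T2 -> b
  X3 -> C T1

Fill CYK table bottom-up (cells [i..j] with 0 ≤ i ≤ j ≤ 1 only):
  [0..0]={S,T0}  "c"  orig:{S}
  [1..1]={S,T0}  "c"  orig:{S}
  [0..1]={C}  "cc"

Original NTs in T[0,1] deriving "cc": ["C"]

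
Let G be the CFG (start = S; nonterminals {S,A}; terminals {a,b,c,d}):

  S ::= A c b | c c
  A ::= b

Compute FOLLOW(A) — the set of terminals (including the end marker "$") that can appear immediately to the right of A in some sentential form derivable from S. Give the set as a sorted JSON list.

FIRST iteration:
[1]
  A via A→b: +{b}
  S via S→A c b: +{b}
  S via S→c c: +{c}
  FIRST(S)={b,c}  FIRST(A)={b}
[2] (no change)
  FIRST(S)={b,c}  FIRST(A)={b}

FOLLOW iteration:
initialize: $ ∈ FOLLOW(S)
iter 1:
  S→A c b: FOLLOW(A) ⊇ FIRST(c) = {c}; new: +{c}
  FOLLOW(S)={$}  FOLLOW(A)={c}
iter 2: done
  FOLLOW(S)={$}  FOLLOW(A)={c}

FOLLOW(A) = ["c"]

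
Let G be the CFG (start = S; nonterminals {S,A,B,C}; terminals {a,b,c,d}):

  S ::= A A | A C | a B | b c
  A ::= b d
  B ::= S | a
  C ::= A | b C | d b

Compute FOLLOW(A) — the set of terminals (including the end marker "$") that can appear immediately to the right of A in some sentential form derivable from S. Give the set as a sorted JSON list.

Compute FIRST by fixpoint:
iter 1:
  A via A→b d: +{b}
  B via B→a: +{a}
  C via C→A: +{b}
  C via C→d b: +{d}
  S via S→A A: +{b}
  S via S→a B: +{a}
  FIRST[S]={a,b}  FIRST[A]={b}  FIRST[B]={a}  FIRST[C]={b,d}
iter 2:
  B via B→S: +{b}
  FIRST[S]={a,b}  FIRST[A]={b}  FIRST[B]={a,b}  FIRST[C]={b,d}
iter 3: (no change)
  FIRST[S]={a,b}  FIRST[A]={b}  FIRST[B]={a,b}  FIRST[C]={b,d}

FOLLOW sets:
seed FOLLOW(S) with $
iter 1:
  S→A A: FOLLOW(A) ⊇ FIRST(A) = {b}; new: +{b}
  S→A A: FOLLOW(A) ⊇ FOLLOW(S) ⊇ {$}; new: +{$}
  S→A C: FOLLOW(A) ⊇ FIRST(C) = {b,d}; new: +{d}
  S→A C: FOLLOW(C) ⊇ FOLLOW(S) ⊇ {$}; new: +{$}
  S→a B: FOLLOW(B) ⊇ FOLLOW(S) ⊇ {$}; new: +{$}
  S: {$}  A: {$,b,d}  B: {$}  C: {$}
iter 2: done
  S: {$}  A: {$,b,d}  B: {$}  C: {$}

FOLLOW(A) = ["$", "b", "d"]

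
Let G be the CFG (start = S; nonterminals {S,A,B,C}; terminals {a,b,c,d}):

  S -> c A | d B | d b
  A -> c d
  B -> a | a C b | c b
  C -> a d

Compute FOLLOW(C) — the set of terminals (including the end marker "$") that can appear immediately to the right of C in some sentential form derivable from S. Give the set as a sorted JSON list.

Compute FIRST by fixpoint:
pass 1:
  A via A→c d: +{c}
  B via B→a: +{a}
  B via B→c b: +{c}
  C via C→a d: +{a}
  S via S→c A: +{c}
  S via S→d B: +{d}
  FIRST(S)={c,d}  FIRST(A)={c}  FIRST(B)={a,c}  FIRST(C)={a}
pass 2: (no change)
  FIRST(S)={c,d}  FIRST(A)={c}  FIRST(B)={a,c}  FIRST(C)={a}

Compute FOLLOW by fixpoint:
seed FOLLOW(S) with $
round 1:
  B→a C b: FOLLOW(C) ⊇ FIRST(b) = {b}; new: +{b}
  S→c A: FOLLOW(A) ⊇ FOLLOW(S) ⊇ {$}; new: +{$}
  S→d B: FOLLOW(B) ⊇ FOLLOW(S) ⊇ {$}; new: +{$}
  FOLLOW[S]={$}  FOLLOW[A]={$}  FOLLOW[B]={$}  FOLLOW[C]={b}
round 2: done
  FOLLOW[S]={$}  FOLLOW[A]={$}  FOLLOW[B]={$}  FOLLOW[C]={b}

FOLLOW(C) = ["b"]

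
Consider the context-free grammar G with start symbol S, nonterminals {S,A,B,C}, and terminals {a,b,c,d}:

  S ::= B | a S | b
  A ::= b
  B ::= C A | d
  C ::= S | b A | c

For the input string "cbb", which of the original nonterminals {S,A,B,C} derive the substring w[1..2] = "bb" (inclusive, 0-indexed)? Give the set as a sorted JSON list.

Convert to CNF:
  S -> C A | T0 S | b | d
  A -> b
  B -> C A | d
  C -> C A | T0 S | T1 A | b | c | d
  T0 -> a
  T1 -> b

CYK fill (cells [i..j] with 1 ≤ i ≤ j ≤ 2 only):
  T[1,1] 'b' = {A,C,S,T1}  orig:{A,C,S}
  T[2,2] 'b' = {A,C,S,T1}  orig:{A,C,S}
  T[1,2] 'bb' = {B,C,S}

Original NTs in T[1,2] deriving "bb": ["B", "C", "S"]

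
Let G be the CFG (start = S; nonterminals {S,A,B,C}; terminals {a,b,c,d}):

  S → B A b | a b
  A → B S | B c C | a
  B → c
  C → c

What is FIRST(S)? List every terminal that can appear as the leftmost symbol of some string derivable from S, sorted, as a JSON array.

FIRST sets, iterate to fixpoint:
pass 1:
  A via A→a: +{a}
  B via B→c: +{c}
  C via C→c: +{c}
  S via S→B A b: +{c}
  S via S→a b: +{a}
  FIRST[S]={a,c}  FIRST[A]={a}  FIRST[B]={c}  FIRST[C]={c}
pass 2:
  A via A→B S: +{c}
  FIRST[S]={a,c}  FIRST[A]={a,c}  FIRST[B]={c}  FIRST[C]={c}
pass 3: (no change)
  FIRST[S]={a,c}  FIRST[A]={a,c}  FIRST[B]={c}  FIRST[C]={c}

FIRST(S) = ["a", "c"]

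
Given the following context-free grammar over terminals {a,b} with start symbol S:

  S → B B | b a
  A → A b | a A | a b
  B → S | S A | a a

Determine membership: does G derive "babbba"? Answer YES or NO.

Convert to CNF:
  S -> B B | T0 T1
  A -> A T0 | T1 A | T1 T0
  B -> B B | S A | T0 T1 | T1 T1
  T0 -> b
  T1 -> a

Fill CYK table bottom-up:
  T[0,0] 'b' = {T0}  orig:{}
  T[1,1] 'a' = {T1}  orig:{}
  T[2,2] 'b' = {T0}  orig:{}
  T[3,3] 'b' = {T0}  orig:{}
  T[4,4] 'b' = {T0}  orig:{}
  T[5,5] 'a' = {T1}  orig:{}
  T[0,1] 'ba' = {B,S}
  T[1,2] 'ab' = {A}
  T[2,3] 'bb' = ∅
  T[3,4] 'bb' = ∅
  T[4,5] 'ba' = {B,S}
  T[0,2] 'bab' = ∅
  T[1,3] 'abb' = {A}
  T[2,4] 'bbb' = ∅
  T[3,5] 'bba' = ∅
  T[0,3] 'babb' = ∅
  T[1,4] 'abbb' = {A}
  T[2,5] 'bbba' = ∅
  T[0,4] 'babbb' = ∅
  T[1,5] 'abbba' = ∅
  T[0,5] 'babbba' = ∅

S ∉ T[0,5] ⇒ NO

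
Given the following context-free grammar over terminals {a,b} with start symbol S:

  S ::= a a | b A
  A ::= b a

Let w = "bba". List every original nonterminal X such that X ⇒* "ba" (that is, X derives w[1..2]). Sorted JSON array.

CNF form of G:
  S -> T0 A | T1 T1
  A -> T0 T1
  T0 -> b
  T1 -> a

CYK fill (cells [i..j] with 1 ≤ i ≤ j ≤ 2 only):
  cell(1,1) b: {T0}  orig:{}
  cell(2,2) a: {T1}  orig:{}
  cell(1,2) ba: {A}

Original NTs in T[1,2] deriving "ba": ["A"]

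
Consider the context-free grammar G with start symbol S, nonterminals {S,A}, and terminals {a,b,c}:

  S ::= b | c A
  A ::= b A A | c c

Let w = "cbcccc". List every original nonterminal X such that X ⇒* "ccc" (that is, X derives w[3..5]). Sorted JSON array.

CNF form of G:
  S -> T1 A | b
  A -> T0 X2 | T1 T1
  T0 -> b
  T1 -> c
  X2 -> A A

CYK fill (cells [i..j] with 3 ≤ i ≤ j ≤ 5 only):
  [3..3]={T1}  "c"  orig:{}
  [4..4]={T1}  "c"  orig:{}
  [5..5]={T1}  "c"  orig:{}
  [3..4]={A}  "cc"
  [4..5]={A}  "cc"
  [3..5]={S}  "ccc"

Original NTs in T[3,5] deriving "ccc": ["S"]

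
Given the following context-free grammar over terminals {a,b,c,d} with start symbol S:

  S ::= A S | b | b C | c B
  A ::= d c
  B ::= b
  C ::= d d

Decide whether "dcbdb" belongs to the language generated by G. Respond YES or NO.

CNF form of G:
  S -> A S | T1 B | T2 C | b
  A -> T0 T1
  B -> b
  C -> T0 T0
  T0 -> d
  T1 -> c
  T2 -> b

CYK fill:
  cell(0,0) d: {T0}  orig:{}
  cell(1,1) c: {T1}  orig:{}
  cell(2,2) b: {B,S,T2}  orig:{B,S}
  cell(3,3) d: {T0}  orig:{}
  cell(4,4) b: {B,S,T2}  orig:{B,S}
  cell(0,1) dc: {A}
  cell(1,2) cb: {S}
  cell(2,3) bd: ∅
  cell(3,4) db: ∅
  cell(0,2) dcb: {S}
  cell(1,3) cbd: ∅
  cell(2,4) bdb: ∅
  cell(0,3) dcbd: ∅
  cell(1,4) cbdb: ∅
  cell(0,4) dcbdb: ∅

S ∉ T[0,4] ⇒ NO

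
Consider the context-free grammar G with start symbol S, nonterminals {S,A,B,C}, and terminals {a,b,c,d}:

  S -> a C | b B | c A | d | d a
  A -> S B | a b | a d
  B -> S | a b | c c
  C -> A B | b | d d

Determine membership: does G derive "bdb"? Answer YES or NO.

CNF form of G:
  S -> T0 C | T1 B | T2 T0 | T3 A | d
  A -> S B | T0 T1 | T0 T2
  B -> T0 C | T0 T1 | T1 B | T2 T0 | T3 A | T3 T3 | d
  C -> A B | T2 T2 | b
  T0 -> a
  T1 -> b
  T2 -> d
  T3 -> c

CYK table (by increasing span):
  [0..0]={C,T1}  "b"  orig:{C}
  [1..1]={B,S,T2}  "d"  orig:{B,S}
  [2..2]={C,T1}  "b"  orig:{C}
  [0..1]={B,S}  "bd"
  [1..2]=∅  "db"
  [0..2]=∅  "bdb"

S ∉ T[0,2] ⇒ NO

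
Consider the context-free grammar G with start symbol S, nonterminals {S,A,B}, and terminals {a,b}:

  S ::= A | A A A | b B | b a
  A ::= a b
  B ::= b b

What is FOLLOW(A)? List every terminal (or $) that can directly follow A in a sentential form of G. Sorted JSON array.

Compute FIRST by fixpoint:
round 1:
  A via A→a b: +{a}
  B via B→b b: +{b}
  S via S→A: +{a}
  S via S→b B: +{b}
  S: {a,b}  A: {a}  B: {b}
round 2: (stable)
  S: {a,b}  A: {a}  B: {b}

FOLLOW iteration:
seed FOLLOW(S) with $
pass 1:
  S→A: FOLLOW(A) ⊇ FOLLOW(S) ⊇ {$}; new: +{$}
  S→A A A: FOLLOW(A) ⊇ FIRST(A) = {a}; new: +{a}
  S→b B: FOLLOW(B) ⊇ FOLLOW(S) ⊇ {$}; new: +{$}
  FOLLOW[S]={$}  FOLLOW[A]={$,a}  FOLLOW[B]={$}
pass 2: — fixpoint
  FOLLOW[S]={$}  FOLLOW[A]={$,a}  FOLLOW[B]={$}

FOLLOW(A) = ["$", "a"]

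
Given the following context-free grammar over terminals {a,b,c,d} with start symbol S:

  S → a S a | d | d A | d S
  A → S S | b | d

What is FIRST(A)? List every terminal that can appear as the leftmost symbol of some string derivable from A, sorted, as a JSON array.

Compute FIRST by fixpoint:
iter 1:
  A via A→b: +{b}
  A via A→d: +{d}
  S via S→a S a: +{a}
  S via S→d: +{d}
  FIRST(S)={a,d}  FIRST(A)={b,d}
iter 2:
  A via A→S S: +{a}
  FIRST(S)={a,d}  FIRST(A)={a,b,d}
iter 3: (no change)
  FIRST(S)={a,d}  FIRST(A)={a,b,d}

FIRST(A) = ["a", "b", "d"]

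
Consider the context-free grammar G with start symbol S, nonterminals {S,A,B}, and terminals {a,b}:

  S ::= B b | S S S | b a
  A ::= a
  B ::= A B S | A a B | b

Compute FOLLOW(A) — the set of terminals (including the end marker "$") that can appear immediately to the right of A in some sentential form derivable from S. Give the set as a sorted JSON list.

FIRST iteration:
iter 1:
  A via A→a: +{a}
  B via B→A B S: +{a}
  B via B→b: +{b}
  S via S→B b: +{a,b}
  FIRST[S]={a,b}  FIRST[A]={a}  FIRST[B]={a,b}
iter 2: — fixpoint
  FIRST[S]={a,b}  FIRST[A]={a}  FIRST[B]={a,b}

FOLLOW sets:
initialize: $ ∈ FOLLOW(S)
pass 1:
  B→A B S: FOLLOW(A) ⊇ FIRST(B) = {a,b}; new: +{a,b}
  B→A B S: FOLLOW(B) ⊇ FIRST(S) = {a,b}; new: +{a,b}
  B→A B S: FOLLOW(S) ⊇ FOLLOW(B) ⊇ {a,b}; new: +{a,b}
  S: {$,a,b}  A: {a,b}  B: {a,b}
pass 2: — fixpoint
  S: {$,a,b}  A: {a,b}  B: {a,b}

FOLLOW(A) = ["a", "b"]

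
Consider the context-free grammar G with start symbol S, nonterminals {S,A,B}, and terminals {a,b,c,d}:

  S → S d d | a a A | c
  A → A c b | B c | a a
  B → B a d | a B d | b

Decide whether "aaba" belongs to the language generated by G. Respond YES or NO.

Convert to CNF:
  S -> S X7 | T2 X8 | c
  A -> A X4 | B T0 | T2 T2
  B -> B X5 | T2 X6 | b
  T0 -> c
  T1 -> b
  T2 -> a
  T3 -> d
  X4 -> T0 T1
  X5 -> T2 T3
  X6 -> B T3
  X7 -> T3 T3
  X8 -> T2 A

CYK table (by increasing span):
  [0..0]={T2}  "a"  orig:{}
  [1..1]={T2}  "a"  orig:{}
  [2..2]={B,T1}  "b"  orig:{B}
  [3..3]={T2}  "a"  orig:{}
  [0..1]={A}  "aa"
  [1..2]=∅  "ab"
  [2..3]=∅  "ba"
  [0..2]=∅  "aab"
  [1..3]=∅  "aba"
  [0..3]=∅  "aaba"

S ∉ T[0,3] ⇒ NO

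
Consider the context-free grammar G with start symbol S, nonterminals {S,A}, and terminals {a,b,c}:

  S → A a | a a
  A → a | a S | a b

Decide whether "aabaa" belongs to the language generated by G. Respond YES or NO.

Convert to CNF:
  S -> A T0 | T0 T0
  A -> T0 S | T0 T1 | a
  T0 -> a
  T1 -> b

Fill CYK table bottom-up:
  [0..0]={A,T0}  "a"  orig:{A}
  [1..1]={A,T0}  "a"  orig:{A}
  [2..2]={T1}  "b"  orig:{}
  [3..3]={A,T0}  "a"  orig:{A}
  [4..4]={A,T0}  "a"  orig:{A}
  [0..1]={S}  "aa"
  [1..2]={A}  "ab"
  [2..3]=∅  "ba"
  [3..4]={S}  "aa"
  [0..2]=∅  "aab"
  [1..3]={S}  "aba"
  [2..4]=∅  "baa"
  [0..3]={A}  "aaba"
  [1..4]=∅  "abaa"
  [0..4]={S}  "aabaa"

S ∈ T[0,4] ⇒ YES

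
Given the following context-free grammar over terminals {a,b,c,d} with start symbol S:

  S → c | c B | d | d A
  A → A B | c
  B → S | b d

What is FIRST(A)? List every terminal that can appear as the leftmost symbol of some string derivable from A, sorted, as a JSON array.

FIRST iteration:
iter 1:
  A via A→c: +{c}
  B via B→b d: +{b}
  S via S→c: +{c}
  S via S→d: +{d}
  FIRST(S)={c,d}  FIRST(A)={c}  FIRST(B)={b}
iter 2:
  B via B→S: +{c,d}
  FIRST(S)={c,d}  FIRST(A)={c}  FIRST(B)={b,c,d}
iter 3: done
  FIRST(S)={c,d}  FIRST(A)={c}  FIRST(B)={b,c,d}

FIRST(A) = ["c"]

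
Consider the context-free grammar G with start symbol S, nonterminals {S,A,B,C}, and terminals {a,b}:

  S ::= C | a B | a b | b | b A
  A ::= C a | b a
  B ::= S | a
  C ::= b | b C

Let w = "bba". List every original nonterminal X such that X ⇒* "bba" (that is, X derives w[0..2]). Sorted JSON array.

CNF form of G:
  S -> T0 B | T0 T1 | T1 A | T1 C | b
  A -> C T0 | T1 T0
  B -> T0 B | T0 T1 | T1 A | T1 C | a | b
  C -> T1 C | b
  T0 -> a
  T1 -> b

Fill CYK table bottom-up (cells [i..j] with 0 ≤ i ≤ j ≤ 2 only):
  T[0,0] 'b' = {B,C,S,T1}  orig:{B,C,S}
  T[1,1] 'b' = {B,C,S,T1}  orig:{B,C,S}
  T[2,2] 'a' = {B,T0}  orig:{B}
  T[0,1] 'bb' = {B,C,S}
  T[1,2] 'ba' = {A}
  T[0,2] 'bba' = {A,B,S}

Original NTs in T[0,2] deriving "bba": ["A", "B", "S"]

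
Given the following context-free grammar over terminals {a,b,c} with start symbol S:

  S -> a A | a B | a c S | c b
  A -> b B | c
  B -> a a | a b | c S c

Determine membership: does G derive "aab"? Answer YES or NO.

Convert to CNF:
  S -> T1 A | T1 B | T1 X4 | T2 T0
  A -> T0 B | c
  B -> T1 T0 | T1 T1 | T2 X3
  T0 -> b
  T1 -> a
  T2 -> c
  X3 -> S T2
  X4 -> T2 S

CYK table (by increasing span):
  T[0,0] 'a' = {T1}  orig:{}
  T[1,1] 'a' = {T1}  orig:{}
  T[2,2] 'b' = {T0}  orig:{}
  T[0,1] 'aa' = {B}
  T[1,2] 'ab' = {B}
  T[0,2] 'aab' = {S}

S ∈ T[0,2] ⇒ YES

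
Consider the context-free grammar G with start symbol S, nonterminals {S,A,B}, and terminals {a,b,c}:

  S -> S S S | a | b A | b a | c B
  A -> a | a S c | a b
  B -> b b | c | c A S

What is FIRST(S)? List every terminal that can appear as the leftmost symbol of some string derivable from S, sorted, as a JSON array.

FIRST iteration:
pass 1:
  A via A→a: +{a}
  B via B→b b: +{b}
  B via B→c: +{c}
  S via S→a: +{a}
  S via S→b A: +{b}
  S via S→c B: +{c}
  S: {a,b,c}  A: {a}  B: {b,c}
pass 2: (stable)
  S: {a,b,c}  A: {a}  B: {b,c}

FIRST(S) = ["a", "b", "c"]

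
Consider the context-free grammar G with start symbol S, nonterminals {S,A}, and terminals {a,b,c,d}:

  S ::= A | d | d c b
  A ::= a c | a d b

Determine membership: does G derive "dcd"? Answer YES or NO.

Convert to CNF:
  S -> T0 T1 | T0 X5 | T2 X6 | d
  A -> T0 T1 | T0 X4
  T0 -> a
  T1 -> c
  T2 -> d
  T3 -> b
  X4 -> T2 T3
  X5 -> T2 T3
  X6 -> T1 T3

CYK fill:
  [0..0]={S,T2}  "d"  orig:{S}
  [1..1]={T1}  "c"  orig:{}
  [2..2]={S,T2}  "d"  orig:{S}
  [0..1]=∅  "dc"
  [1..2]=∅  "cd"
  [0..2]=∅  "dcd"

S ∉ T[0,2] ⇒ NO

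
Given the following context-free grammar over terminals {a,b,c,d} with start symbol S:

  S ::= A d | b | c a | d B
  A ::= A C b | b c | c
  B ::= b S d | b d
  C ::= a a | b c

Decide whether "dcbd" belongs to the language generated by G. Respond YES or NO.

CNF form of G:
  S -> A T2 | T1 T3 | T2 B | b
  A -> A X4 | T0 T1 | c
  B -> T0 T2 | T0 X5
  C -> T0 T1 | T3 T3
  T0 -> b
  T1 -> c
  T2 -> d
  T3 -> a
  X4 -> C T0
  X5 -> S T2

CYK fill:
  T[0,0] 'd' = {T2}  orig:{}
  T[1,1] 'c' = {A,T1}  orig:{A}
  T[2,2] 'b' = {S,T0}  orig:{S}
  T[3,3] 'd' = {T2}  orig:{}
  T[0,1] 'dc' = ∅
  T[1,2] 'cb' = ∅
  T[2,3] 'bd' = {B,X5}  orig:{B}
  T[0,2] 'dcb' = ∅
  T[1,3] 'cbd' = ∅
  T[0,3] 'dcbd' = ∅

S ∉ T[0,3] ⇒ NO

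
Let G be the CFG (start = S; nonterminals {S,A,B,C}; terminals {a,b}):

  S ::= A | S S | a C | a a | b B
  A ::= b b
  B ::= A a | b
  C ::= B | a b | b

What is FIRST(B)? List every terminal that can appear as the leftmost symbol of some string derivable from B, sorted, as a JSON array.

FIRST iteration:
pass 1:
  A via A→b b: +{b}
  B via B→A a: +{b}
  C via C→B: +{b}
  C via C→a b: +{a}
  S via S→A: +{b}
  S via S→a C: +{a}
  FIRST[S]={a,b}  FIRST[A]={b}  FIRST[B]={b}  FIRST[C]={a,b}
pass 2: (no change)
  FIRST[S]={a,b}  FIRST[A]={b}  FIRST[B]={b}  FIRST[C]={a,b}

FIRST(B) = ["b"]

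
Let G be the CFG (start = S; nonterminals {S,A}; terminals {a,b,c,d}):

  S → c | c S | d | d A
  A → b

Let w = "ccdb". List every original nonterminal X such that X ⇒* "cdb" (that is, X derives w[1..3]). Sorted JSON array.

CNF form of G:
  S -> T0 S | T1 A | c | d
  A -> b
  T0 -> c
  T1 -> d

Fill CYK table bottom-up — only the sub-triangle for w[1..3]:
  cell(1,1) c: {S,T0}  orig:{S}
  cell(2,2) d: {S,T1}  orig:{S}
  cell(3,3) b: {A}
  cell(1,2) cd: {S}
  cell(2,3) db: {S}
  cell(1,3) cdb: {S}

Original NTs in T[1,3] deriving "cdb": ["S"]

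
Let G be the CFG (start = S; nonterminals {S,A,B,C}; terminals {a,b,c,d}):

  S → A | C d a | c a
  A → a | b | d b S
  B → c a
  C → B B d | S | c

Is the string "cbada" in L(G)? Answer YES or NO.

CNF form of G:
  S -> C X8 | T0 X9 | T2 T3 | a | b
  A -> T0 X4 | a | b
  B -> T2 T3
  C -> B X5 | C X6 | T0 X7 | T2 T3 | a | b | c
  T0 -> d
  T1 -> b
  T2 -> c
  T3 -> a
  X4 -> T1 S
  X5 -> B T0
  X6 -> T0 T3
  X7 -> T1 S
  X8 -> T0 T3
  X9 -> T1 S

CYK table (by increasing span):
  cell(0,0) c: {C,T2}  orig:{C}
  cell(1,1) b: {A,C,S,T1}  orig:{A,C,S}
  cell(2,2) a: {A,C,S,T3}  orig:{A,C,S}
  cell(3,3) d: {T0}  orig:{}
  cell(4,4) a: {A,C,S,T3}  orig:{A,C,S}
  cell(0,1) cb: ∅
  cell(1,2) ba: {X4,X7,X9}  orig:{}
  cell(2,3) ad: ∅
  cell(3,4) da: {X6,X8}  orig:{}
  cell(0,2) cba: ∅
  cell(1,3) bad: ∅
  cell(2,4) ada: {C,S}
  cell(0,3) cbad: ∅
  cell(1,4) bada: {X4,X7,X9}  orig:{}
  cell(0,4) cbada: ∅

S ∉ T[0,4] ⇒ NO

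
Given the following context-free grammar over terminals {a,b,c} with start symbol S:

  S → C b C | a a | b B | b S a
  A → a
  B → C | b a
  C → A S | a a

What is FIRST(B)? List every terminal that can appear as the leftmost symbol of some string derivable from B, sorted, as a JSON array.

Compute FIRST by fixpoint:
pass 1:
  A via A→a: +{a}
  B via B→b a: +{b}
  C via C→A S: +{a}
  S via S→C b C: +{a}
  S via S→b B: +{b}
  S: {a,b}  A: {a}  B: {b}  C: {a}
pass 2:
  B via B→C: +{a}
  S: {a,b}  A: {a}  B: {a,b}  C: {a}
pass 3: — fixpoint
  S: {a,b}  A: {a}  B: {a,b}  C: {a}

FIRST(B) = ["a", "b"]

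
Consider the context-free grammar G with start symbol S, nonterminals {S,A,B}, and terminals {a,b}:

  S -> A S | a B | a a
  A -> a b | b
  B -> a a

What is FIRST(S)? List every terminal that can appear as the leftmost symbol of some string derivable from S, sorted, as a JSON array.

Compute FIRST by fixpoint:
pass 1:
  A via A→a b: +{a}
  A via A→b: +{b}
  B via B→a a: +{a}
  S via S→A S: +{a,b}
  FIRST[S]={a,b}  FIRST[A]={a,b}  FIRST[B]={a}
pass 2: — fixpoint
  FIRST[S]={a,b}  FIRST[A]={a,b}  FIRST[B]={a}

FIRST(S) = ["a", "b"]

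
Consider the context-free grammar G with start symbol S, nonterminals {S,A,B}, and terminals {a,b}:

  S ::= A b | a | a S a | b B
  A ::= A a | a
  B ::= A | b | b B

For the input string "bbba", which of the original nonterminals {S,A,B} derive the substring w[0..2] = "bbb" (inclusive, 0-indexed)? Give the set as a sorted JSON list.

CNF form of G:
  S -> A T1 | T0 X2 | T1 B | a
  A -> A T0 | a
  B -> A T0 | T1 B | a | b
  T0 -> a
  T1 -> b
  X2 -> S T0

Fill CYK table bottom-up — only the sub-triangle for w[0..2]:
  [0..0]={B,T1}  "b"  orig:{B}
  [1..1]={B,T1}  "b"  orig:{B}
  [2..2]={B,T1}  "b"  orig:{B}
  [0..1]={B,S}  "bb"
  [1..2]={B,S}  "bb"
  [0..2]={B,S}  "bbb"

Original NTs in T[0,2] deriving "bbb": ["B", "S"]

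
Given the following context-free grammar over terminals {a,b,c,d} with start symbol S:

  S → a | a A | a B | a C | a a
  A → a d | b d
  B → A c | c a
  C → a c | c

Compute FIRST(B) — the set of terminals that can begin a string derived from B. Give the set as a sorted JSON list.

FIRST iteration:
pass 1:
  A via A→a d: +{a}
  A via A→b d: +{b}
  B via B→A c: +{a,b}
  B via B→c a: +{c}
  C via C→a c: +{a}
  C via C→c: +{c}
  S via S→a: +{a}
  S: {a}  A: {a,b}  B: {a,b,c}  C: {a,c}
pass 2: (stable)
  S: {a}  A: {a,b}  B: {a,b,c}  C: {a,c}

FIRST(B) = ["a", "b", "c"]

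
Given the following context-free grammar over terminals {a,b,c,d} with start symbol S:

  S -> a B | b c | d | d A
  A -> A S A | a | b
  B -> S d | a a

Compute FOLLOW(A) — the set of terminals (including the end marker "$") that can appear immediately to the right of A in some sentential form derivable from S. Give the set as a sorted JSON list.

FIRST iteration:
pass 1:
  A via A→a: +{a}
  A via A→b: +{b}
  B via B→a a: +{a}
  S via S→a B: +{a}
  S via S→b c: +{b}
  S via S→d: +{d}
  FIRST(S)={a,b,d}  FIRST(A)={a,b}  FIRST(B)={a}
pass 2:
  B via B→S d: +{b,d}
  FIRST(S)={a,b,d}  FIRST(A)={a,b}  FIRST(B)={a,b,d}
pass 3: (no change)
  FIRST(S)={a,b,d}  FIRST(A)={a,b}  FIRST(B)={a,b,d}

FOLLOW iteration:
initialize: $ ∈ FOLLOW(S)
iter 1:
  A→A S A: FOLLOW(A) ⊇ FIRST(S) = {a,b,d}; new: +{a,b,d}
  A→A S A: FOLLOW(S) ⊇ FIRST(A) = {a,b}; new: +{a,b}
  B→S d: FOLLOW(S) ⊇ FIRST(d) = {d}; new: +{d}
  S→a B: FOLLOW(B) ⊇ FOLLOW(S) ⊇ {$,a,b,d}; new: +{$,a,b,d}
  S→d A: FOLLOW(A) ⊇ FOLLOW(S) ⊇ {$,a,b,d}; new: +{$}
  S: {$,a,b,d}  A: {$,a,b,d}  B: {$,a,b,d}
iter 2: (stable)
  S: {$,a,b,d}  A: {$,a,b,d}  B: {$,a,b,d}

FOLLOW(A) = ["$", "a", "b", "d"]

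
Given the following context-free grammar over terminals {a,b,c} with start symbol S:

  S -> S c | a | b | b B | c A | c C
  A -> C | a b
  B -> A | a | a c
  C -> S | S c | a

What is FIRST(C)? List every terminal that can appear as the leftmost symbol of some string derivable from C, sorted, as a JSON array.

FIRST iteration:
round 1:
  A via A→a b: +{a}
  B via B→A: +{a}
  C via C→a: +{a}
  S via S→a: +{a}
  S via S→b: +{b}
  S via S→c A: +{c}
  S: {a,b,c}  A: {a}  B: {a}  C: {a}
round 2:
  C via C→S: +{b,c}
  S: {a,b,c}  A: {a}  B: {a}  C: {a,b,c}
round 3:
  A via A→C: +{b,c}
  B via B→A: +{b,c}
  S: {a,b,c}  A: {a,b,c}  B: {a,b,c}  C: {a,b,c}
round 4: done
  S: {a,b,c}  A: {a,b,c}  B: {a,b,c}  C: {a,b,c}

FIRST(C) = ["a", "b", "c"]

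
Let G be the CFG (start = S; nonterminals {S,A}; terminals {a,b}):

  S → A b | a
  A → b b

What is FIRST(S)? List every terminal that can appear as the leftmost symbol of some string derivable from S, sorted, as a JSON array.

FIRST iteration:
pass 1:
  A via A→b b: +{b}
  S via S→A b: +{b}
  S via S→a: +{a}
  S: {a,b}  A: {b}
pass 2: (no change)
  S: {a,b}  A: {b}

FIRST(S) = ["a", "b"]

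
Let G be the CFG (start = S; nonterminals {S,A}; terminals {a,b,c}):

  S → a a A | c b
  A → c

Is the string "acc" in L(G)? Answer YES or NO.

CNF form of G:
  S -> T0 X3 | T1 T2
  A -> c
  T0 -> a
  T1 -> c
  T2 -> b
  X3 -> T0 A

CYK table (by increasing span):
  T[0,0] 'a' = {T0}  orig:{}
  T[1,1] 'c' = {A,T1}  orig:{A}
  T[2,2] 'c' = {A,T1}  orig:{A}
  T[0,1] 'ac' = {X3}  orig:{}
  T[1,2] 'cc' = ∅
  T[0,2] 'acc' = ∅

S ∉ T[0,2] ⇒ NO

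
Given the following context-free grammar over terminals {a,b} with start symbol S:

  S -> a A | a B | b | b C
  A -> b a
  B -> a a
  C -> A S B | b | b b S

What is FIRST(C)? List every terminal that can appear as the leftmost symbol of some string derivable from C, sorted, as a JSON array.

FIRST sets, iterate to fixpoint:
iter 1:
  A via A→b a: +{b}
  B via B→a a: +{a}
  C via C→A S B: +{b}
  S via S→a A: +{a}
  S via S→b: +{b}
  FIRST[S]={a,b}  FIRST[A]={b}  FIRST[B]={a}  FIRST[C]={b}
iter 2: (stable)
  FIRST[S]={a,b}  FIRST[A]={b}  FIRST[B]={a}  FIRST[C]={b}

FIRST(C) = ["b"]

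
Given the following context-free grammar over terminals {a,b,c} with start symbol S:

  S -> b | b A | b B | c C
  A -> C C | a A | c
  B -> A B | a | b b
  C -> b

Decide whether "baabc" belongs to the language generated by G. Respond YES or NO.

CNF form of G:
  S -> T1 A | T1 B | T2 C | b
  A -> C C | T0 A | c
  B -> A B | T1 T1 | a
  C -> b
  T0 -> a
  T1 -> b
  T2 -> c

CYK fill:
  [0..0]={C,S,T1}  "b"  orig:{C,S}
  [1..1]={B,T0}  "a"  orig:{B}
  [2..2]={B,T0}  "a"  orig:{B}
  [3..3]={C,S,T1}  "b"  orig:{C,S}
  [4..4]={A,T2}  "c"  orig:{A}
  [0..1]={S}  "ba"
  [1..2]=∅  "aa"
  [2..3]=∅  "ab"
  [3..4]={S}  "bc"
  [0..2]=∅  "baa"
  [1..3]=∅  "aab"
  [2..4]=∅  "abc"
  [0..3]=∅  "baab"
  [1..4]=∅  "aabc"
  [0..4]=∅  "baabc"

S ∉ T[0,4] ⇒ NO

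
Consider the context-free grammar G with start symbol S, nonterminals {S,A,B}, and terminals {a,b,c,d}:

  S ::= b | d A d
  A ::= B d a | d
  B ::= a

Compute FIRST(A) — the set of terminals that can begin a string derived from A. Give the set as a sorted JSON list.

FIRST iteration:
[1]
  A via A→d: +{d}
  B via B→a: +{a}
  S via S→b: +{b}
  S via S→d A d: +{d}
  FIRST(S)={b,d}  FIRST(A)={d}  FIRST(B)={a}
[2]
  A via A→B d a: +{a}
  FIRST(S)={b,d}  FIRST(A)={a,d}  FIRST(B)={a}
[3] (stable)
  FIRST(S)={b,d}  FIRST(A)={a,d}  FIRST(B)={a}

FIRST(A) = ["a", "d"]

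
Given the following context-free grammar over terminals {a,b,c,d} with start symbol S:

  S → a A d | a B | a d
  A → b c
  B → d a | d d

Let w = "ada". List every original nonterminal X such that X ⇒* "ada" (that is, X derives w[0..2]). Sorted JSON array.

Convert to CNF:
  S -> T3 B | T3 T2 | T3 X4
  A -> T0 T1
  B -> T2 T2 | T2 T3
  T0 -> b
  T1 -> c
  T2 -> d
  T3 -> a
  X4 -> A T2

CYK table (by increasing span), restricted to cells inside w[0..2]:
  cell(0,0) a: {T3}  orig:{}
  cell(1,1) d: {T2}  orig:{}
  cell(2,2) a: {T3}  orig:{}
  cell(0,1) ad: {S}
  cell(1,2) da: {B}
  cell(0,2) ada: {S}

Original NTs in T[0,2] deriving "ada": ["S"]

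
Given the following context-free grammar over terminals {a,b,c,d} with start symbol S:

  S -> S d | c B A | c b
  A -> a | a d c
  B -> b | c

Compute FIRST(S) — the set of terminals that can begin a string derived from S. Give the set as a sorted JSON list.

FIRST sets, iterate to fixpoint:
pass 1:
  A via A→a: +{a}
  B via B→b: +{b}
  B via B→c: +{c}
  S via S→c B A: +{c}
  FIRST(S)={c}  FIRST(A)={a}  FIRST(B)={b,c}
pass 2: done
  FIRST(S)={c}  FIRST(A)={a}  FIRST(B)={b,c}

FIRST(S) = ["c"]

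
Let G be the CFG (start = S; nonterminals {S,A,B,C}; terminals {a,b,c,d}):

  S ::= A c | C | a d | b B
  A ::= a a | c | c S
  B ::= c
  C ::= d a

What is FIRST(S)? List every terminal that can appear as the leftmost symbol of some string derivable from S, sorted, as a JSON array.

FIRST iteration:
iter 1:
  A via A→a a: +{a}
  A via A→c: +{c}
  B via B→c: +{c}
  C via C→d a: +{d}
  S via S→A c: +{a,c}
  S via S→C: +{d}
  S via S→b B: +{b}
  S: {a,b,c,d}  A: {a,c}  B: {c}  C: {d}
iter 2: — fixpoint
  S: {a,b,c,d}  A: {a,c}  B: {c}  C: {d}

FIRST(S) = ["a", "b", "c", "d"]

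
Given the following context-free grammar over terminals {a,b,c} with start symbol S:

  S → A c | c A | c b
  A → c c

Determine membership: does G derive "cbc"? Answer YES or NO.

CNF form of G:
  S -> A T0 | T0 A | T0 T1
  A -> T0 T0
  T0 -> c
  T1 -> b

Fill CYK table bottom-up:
  cell(0,0) c: {T0}  orig:{}
  cell(1,1) b: {T1}  orig:{}
  cell(2,2) c: {T0}  orig:{}
  cell(0,1) cb: {S}
  cell(1,2) bc: ∅
  cell(0,2) cbc: ∅

S ∉ T[0,2] ⇒ NO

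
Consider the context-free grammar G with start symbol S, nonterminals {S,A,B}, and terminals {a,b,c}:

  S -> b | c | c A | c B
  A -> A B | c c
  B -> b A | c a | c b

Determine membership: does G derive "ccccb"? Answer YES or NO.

Convert to CNF:
  S -> T0 A | T0 B | b | c
  A -> A B | T0 T0
  B -> T0 T1 | T0 T2 | T1 A
  T0 -> c
  T1 -> b
  T2 -> a

Fill CYK table bottom-up:
  cell(0,0) c: {S,T0}  orig:{S}
  cell(1,1) c: {S,T0}  orig:{S}
  cell(2,2) c: {S,T0}  orig:{S}
  cell(3,3) c: {S,T0}  orig:{S}
  cell(4,4) b: {S,T1}  orig:{S}
  cell(0,1) cc: {A}
  cell(1,2) cc: {A}
  cell(2,3) cc: {A}
  cell(3,4) cb: {B}
  cell(0,2) ccc: {S}
  cell(1,3) ccc: {S}
  cell(2,4) ccb: {S}
  cell(0,3) cccc: ∅
  cell(1,4) cccb: {A}
  cell(0,4) ccccb: {S}

S ∈ T[0,4] ⇒ YES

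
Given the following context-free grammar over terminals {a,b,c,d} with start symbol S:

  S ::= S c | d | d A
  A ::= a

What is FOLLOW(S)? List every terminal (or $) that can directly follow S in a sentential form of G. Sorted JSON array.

Compute FIRST by fixpoint:
iter 1:
  A via A→a: +{a}
  S via S→d: +{d}
  FIRST(S)={d}  FIRST(A)={a}
iter 2: — fixpoint
  FIRST(S)={d}  FIRST(A)={a}

Compute FOLLOW by fixpoint:
FOLLOW(S) := {$}
[1]
  S→S c: FOLLOW(S) ⊇ FIRST(c) = {c}; new: +{c}
  S→d A: FOLLOW(A) ⊇ FOLLOW(S) ⊇ {$,c}; new: +{$,c}
  S: {$,c}  A: {$,c}
[2] — fixpoint
  S: {$,c}  A: {$,c}

FOLLOW(S) = ["$", "c"]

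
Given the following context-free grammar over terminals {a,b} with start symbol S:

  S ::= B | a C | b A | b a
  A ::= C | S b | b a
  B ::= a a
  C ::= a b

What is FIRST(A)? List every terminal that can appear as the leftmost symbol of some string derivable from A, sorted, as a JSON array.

FIRST sets, iterate to fixpoint:
iter 1:
  A via A→b a: +{b}
  B via B→a a: +{a}
  C via C→a b: +{a}
  S via S→B: +{a}
  S via S→b A: +{b}
  S: {a,b}  A: {b}  B: {a}  C: {a}
iter 2:
  A via A→C: +{a}
  S: {a,b}  A: {a,b}  B: {a}  C: {a}
iter 3: (stable)
  S: {a,b}  A: {a,b}  B: {a}  C: {a}

FIRST(A) = ["a", "b"]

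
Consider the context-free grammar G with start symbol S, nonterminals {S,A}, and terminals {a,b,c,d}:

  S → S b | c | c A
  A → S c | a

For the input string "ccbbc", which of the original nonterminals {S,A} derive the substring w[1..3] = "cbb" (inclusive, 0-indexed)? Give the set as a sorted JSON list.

Convert to CNF:
  S -> S T1 | T0 A | c
  A -> S T0 | a
  T0 -> c
  T1 -> b

CYK table (by increasing span), restricted to cells inside w[1..3]:
  cell(1,1) c: {S,T0}  orig:{S}
  cell(2,2) b: {T1}  orig:{}
  cell(3,3) b: {T1}  orig:{}
  cell(1,2) cb: {S}
  cell(2,3) bb: ∅
  cell(1,3) cbb: {S}

Original NTs in T[1,3] deriving "cbb": ["S"]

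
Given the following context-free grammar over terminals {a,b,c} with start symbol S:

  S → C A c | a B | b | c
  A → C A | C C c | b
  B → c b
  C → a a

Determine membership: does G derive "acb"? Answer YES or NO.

CNF form of G:
  S -> C X4 | T2 B | b | c
  A -> C A | C X3 | b
  B -> T0 T1
  C -> T2 T2
  T0 -> c
  T1 -> b
  T2 -> a
  X3 -> C T0
  X4 -> A T0

Fill CYK table bottom-up:
  T[0,0] 'a' = {T2}  orig:{}
  T[1,1] 'c' = {S,T0}  orig:{S}
  T[2,2] 'b' = {A,S,T1}  orig:{A,S}
  T[0,1] 'ac' = ∅
  T[1,2] 'cb' = {B}
  T[0,2] 'acb' = {S}

S ∈ T[0,2] ⇒ YES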